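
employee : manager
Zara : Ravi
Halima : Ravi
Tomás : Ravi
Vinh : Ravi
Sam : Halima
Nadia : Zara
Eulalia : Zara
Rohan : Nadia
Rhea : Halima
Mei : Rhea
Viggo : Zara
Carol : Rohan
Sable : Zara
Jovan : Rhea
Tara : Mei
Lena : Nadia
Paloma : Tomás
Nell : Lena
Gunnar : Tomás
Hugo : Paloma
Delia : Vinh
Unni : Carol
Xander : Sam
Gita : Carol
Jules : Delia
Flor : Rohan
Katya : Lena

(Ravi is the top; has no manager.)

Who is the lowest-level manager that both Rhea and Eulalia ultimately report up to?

Rhea's chain of managers is Halima, Ravi. Eulalia's chain of managers is Zara, Ravi. The first manager that appears in both chains is Ravi.

Ravi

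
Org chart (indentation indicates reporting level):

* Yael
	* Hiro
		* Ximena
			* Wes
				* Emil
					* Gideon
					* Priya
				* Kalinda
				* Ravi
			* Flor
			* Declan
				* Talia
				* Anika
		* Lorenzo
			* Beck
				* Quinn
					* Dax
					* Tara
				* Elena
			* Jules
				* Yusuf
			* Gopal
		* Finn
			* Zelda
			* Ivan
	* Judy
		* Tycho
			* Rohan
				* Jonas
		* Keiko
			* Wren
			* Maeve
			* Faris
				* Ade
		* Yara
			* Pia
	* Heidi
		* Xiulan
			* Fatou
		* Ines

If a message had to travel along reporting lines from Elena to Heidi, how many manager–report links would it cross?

Elena is 4 levels below Yael, and Heidi is 1 level below Yael (their lowest common manager). The shortest path runs up from Elena to Yael and back down to Heidi: 4 + 1 = 5 links.

5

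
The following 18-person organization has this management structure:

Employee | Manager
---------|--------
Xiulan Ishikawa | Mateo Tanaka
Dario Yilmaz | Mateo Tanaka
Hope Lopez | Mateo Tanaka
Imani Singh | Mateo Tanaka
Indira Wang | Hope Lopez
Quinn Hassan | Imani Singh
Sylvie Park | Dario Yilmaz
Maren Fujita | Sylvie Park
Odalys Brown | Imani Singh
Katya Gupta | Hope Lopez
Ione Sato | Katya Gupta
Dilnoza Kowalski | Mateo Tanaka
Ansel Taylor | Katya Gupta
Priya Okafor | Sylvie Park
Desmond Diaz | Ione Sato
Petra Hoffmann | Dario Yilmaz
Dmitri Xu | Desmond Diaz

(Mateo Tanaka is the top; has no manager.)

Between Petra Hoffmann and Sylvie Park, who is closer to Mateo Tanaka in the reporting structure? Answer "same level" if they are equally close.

same level

Both Petra Hoffmann and Sylvie Park are 2 levels below Mateo Tanaka.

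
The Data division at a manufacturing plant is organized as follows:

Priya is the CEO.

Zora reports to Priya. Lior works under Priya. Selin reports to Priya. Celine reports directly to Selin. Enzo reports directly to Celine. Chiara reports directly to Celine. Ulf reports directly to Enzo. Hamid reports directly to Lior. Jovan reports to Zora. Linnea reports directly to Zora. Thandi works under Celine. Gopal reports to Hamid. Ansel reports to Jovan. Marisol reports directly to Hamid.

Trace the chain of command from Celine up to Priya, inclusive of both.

Celine reports to Selin. Selin reports to Priya. Priya is at the top.

Celine -> Selin -> Priya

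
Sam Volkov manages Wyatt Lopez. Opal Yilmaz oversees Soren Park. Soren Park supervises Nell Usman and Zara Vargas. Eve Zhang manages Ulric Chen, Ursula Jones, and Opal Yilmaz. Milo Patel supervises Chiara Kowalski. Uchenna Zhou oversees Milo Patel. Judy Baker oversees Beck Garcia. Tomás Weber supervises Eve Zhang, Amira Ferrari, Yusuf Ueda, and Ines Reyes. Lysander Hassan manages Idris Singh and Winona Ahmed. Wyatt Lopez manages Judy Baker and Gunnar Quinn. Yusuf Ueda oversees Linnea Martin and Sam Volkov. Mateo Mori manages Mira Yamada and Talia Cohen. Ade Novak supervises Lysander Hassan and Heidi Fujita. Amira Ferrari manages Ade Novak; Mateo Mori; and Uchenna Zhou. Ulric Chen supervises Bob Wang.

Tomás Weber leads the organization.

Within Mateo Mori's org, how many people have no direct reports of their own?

2

The people in Mateo Mori's organization with no one reporting to them are Talia Cohen, Mira Yamada. That is 2.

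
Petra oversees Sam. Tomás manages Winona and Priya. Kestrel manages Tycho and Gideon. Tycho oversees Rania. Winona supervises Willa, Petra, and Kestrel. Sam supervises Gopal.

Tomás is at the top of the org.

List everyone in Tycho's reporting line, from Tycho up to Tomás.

Tycho reports to Kestrel. Kestrel reports to Winona. Winona reports to Tomás. Tomás is at the top.

Tycho -> Kestrel -> Winona -> Tomás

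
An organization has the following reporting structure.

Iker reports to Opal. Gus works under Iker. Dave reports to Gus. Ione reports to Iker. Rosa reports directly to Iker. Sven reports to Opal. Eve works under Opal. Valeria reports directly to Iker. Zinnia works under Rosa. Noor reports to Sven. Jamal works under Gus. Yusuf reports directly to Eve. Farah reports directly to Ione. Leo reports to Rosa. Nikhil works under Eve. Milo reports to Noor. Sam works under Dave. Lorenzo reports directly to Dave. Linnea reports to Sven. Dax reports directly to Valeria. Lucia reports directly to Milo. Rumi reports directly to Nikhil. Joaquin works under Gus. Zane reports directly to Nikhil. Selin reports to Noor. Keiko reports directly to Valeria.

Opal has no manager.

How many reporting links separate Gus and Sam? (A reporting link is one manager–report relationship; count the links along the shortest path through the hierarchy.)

2

Sam is in Gus's organization: the chain from Sam up to Gus is Sam → Dave → Gus, which is 2 links.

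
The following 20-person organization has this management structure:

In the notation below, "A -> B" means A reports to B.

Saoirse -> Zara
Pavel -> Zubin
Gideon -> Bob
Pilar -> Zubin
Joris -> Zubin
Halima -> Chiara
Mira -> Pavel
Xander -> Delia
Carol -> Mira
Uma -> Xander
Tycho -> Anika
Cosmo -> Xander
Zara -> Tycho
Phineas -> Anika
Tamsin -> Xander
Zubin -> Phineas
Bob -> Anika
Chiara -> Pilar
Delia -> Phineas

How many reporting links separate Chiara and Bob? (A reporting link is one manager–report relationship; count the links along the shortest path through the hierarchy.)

5

Chiara is 4 levels below Anika, and Bob is 1 level below Anika (their lowest common manager). The shortest path runs up from Chiara to Anika and back down to Bob: 4 + 1 = 5 links.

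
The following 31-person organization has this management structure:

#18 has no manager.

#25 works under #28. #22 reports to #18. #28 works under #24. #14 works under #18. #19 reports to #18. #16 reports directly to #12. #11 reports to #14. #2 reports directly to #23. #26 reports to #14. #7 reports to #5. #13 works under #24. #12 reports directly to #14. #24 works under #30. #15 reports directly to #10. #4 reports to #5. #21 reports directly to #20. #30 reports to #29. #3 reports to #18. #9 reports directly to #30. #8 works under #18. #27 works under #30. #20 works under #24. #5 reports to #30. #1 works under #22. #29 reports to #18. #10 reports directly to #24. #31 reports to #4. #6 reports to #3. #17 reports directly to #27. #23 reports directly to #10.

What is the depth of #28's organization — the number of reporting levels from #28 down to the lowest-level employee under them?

The longest chain under #28 runs #28 → #25, which is 1 level below #28.

1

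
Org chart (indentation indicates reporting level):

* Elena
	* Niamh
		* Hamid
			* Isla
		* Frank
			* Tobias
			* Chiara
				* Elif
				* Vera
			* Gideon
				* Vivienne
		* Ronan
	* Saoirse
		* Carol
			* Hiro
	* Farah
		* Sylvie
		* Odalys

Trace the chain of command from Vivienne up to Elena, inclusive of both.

Vivienne reports to Gideon. Gideon reports to Frank. Frank reports to Niamh. Niamh reports to Elena. Elena is at the top.

Vivienne -> Gideon -> Frank -> Niamh -> Elena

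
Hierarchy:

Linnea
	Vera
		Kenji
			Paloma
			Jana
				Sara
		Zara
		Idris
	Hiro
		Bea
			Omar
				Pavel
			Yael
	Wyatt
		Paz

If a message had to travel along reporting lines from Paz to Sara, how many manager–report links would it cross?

Paz is 2 levels below Linnea, and Sara is 4 levels below Linnea (their lowest common manager). The shortest path runs up from Paz to Linnea and back down to Sara: 2 + 4 = 6 links.

6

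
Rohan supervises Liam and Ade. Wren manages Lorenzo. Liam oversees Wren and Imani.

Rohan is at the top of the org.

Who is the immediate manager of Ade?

Rohan

Ade reports directly to Rohan.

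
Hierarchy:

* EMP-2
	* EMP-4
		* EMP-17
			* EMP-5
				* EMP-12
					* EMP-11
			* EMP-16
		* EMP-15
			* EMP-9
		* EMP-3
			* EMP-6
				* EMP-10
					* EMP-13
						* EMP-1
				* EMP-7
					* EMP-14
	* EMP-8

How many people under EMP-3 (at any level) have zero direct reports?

The people in EMP-3's organization with no one reporting to them are EMP-14, EMP-1. That is 2.

2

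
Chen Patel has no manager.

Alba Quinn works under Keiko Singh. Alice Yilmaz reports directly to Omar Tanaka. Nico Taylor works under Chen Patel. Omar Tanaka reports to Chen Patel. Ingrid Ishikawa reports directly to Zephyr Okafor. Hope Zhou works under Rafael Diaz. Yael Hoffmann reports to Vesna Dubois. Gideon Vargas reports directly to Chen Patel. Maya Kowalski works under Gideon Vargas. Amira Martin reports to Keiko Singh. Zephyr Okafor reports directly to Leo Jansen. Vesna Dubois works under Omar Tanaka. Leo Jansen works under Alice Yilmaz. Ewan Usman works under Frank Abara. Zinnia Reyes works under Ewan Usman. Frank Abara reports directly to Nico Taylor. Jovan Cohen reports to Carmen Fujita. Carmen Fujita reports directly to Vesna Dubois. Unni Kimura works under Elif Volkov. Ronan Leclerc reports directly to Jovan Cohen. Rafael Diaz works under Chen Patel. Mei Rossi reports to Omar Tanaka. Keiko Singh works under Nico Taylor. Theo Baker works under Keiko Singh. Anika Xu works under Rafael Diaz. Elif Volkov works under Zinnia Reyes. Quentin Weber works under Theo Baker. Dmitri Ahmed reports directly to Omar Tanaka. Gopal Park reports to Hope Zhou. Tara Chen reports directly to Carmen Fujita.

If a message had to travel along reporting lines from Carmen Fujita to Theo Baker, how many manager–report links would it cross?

6

Carmen Fujita is 3 levels below Chen Patel, and Theo Baker is 3 levels below Chen Patel (their lowest common manager). The shortest path runs up from Carmen Fujita to Chen Patel and back down to Theo Baker: 3 + 3 = 6 links.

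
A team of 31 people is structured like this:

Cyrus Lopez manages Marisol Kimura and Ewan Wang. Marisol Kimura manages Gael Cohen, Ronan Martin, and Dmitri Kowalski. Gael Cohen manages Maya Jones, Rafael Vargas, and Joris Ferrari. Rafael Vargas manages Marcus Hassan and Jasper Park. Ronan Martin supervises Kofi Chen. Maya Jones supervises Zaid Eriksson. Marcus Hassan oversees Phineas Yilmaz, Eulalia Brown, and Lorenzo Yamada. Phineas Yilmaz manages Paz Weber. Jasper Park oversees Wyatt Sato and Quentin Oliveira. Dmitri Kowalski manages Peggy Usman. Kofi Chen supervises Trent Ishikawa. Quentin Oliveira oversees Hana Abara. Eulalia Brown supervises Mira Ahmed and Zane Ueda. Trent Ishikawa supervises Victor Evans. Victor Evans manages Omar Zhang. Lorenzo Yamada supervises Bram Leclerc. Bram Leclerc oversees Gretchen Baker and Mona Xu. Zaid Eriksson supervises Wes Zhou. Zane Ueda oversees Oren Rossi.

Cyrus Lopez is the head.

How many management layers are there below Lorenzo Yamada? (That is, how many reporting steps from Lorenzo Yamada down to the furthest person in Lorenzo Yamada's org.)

2

The longest chain under Lorenzo Yamada runs Lorenzo Yamada → Bram Leclerc → Mona Xu, which is 2 levels below Lorenzo Yamada.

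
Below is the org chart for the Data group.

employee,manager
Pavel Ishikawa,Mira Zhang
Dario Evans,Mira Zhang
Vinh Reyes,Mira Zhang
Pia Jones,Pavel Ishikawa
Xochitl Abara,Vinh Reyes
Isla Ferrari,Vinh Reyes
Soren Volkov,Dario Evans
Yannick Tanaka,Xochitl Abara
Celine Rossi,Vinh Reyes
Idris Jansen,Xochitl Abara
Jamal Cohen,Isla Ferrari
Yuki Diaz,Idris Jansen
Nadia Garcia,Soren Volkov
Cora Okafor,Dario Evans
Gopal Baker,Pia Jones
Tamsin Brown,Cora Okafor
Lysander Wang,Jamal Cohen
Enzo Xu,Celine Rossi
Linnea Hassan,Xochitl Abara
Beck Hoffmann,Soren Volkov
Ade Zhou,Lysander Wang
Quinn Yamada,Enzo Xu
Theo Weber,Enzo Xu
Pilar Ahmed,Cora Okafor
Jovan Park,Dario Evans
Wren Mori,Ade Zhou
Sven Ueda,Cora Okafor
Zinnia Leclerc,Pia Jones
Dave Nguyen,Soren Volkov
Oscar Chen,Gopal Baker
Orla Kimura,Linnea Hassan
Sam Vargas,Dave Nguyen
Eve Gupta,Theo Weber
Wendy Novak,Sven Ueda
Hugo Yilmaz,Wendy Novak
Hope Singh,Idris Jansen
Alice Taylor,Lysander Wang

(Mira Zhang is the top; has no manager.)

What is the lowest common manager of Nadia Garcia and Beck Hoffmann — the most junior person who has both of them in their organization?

Soren Volkov

Nadia Garcia's chain of managers is Soren Volkov, Dario Evans, Mira Zhang. Beck Hoffmann's chain of managers is Soren Volkov, Dario Evans, Mira Zhang. The first manager that appears in both chains is Soren Volkov.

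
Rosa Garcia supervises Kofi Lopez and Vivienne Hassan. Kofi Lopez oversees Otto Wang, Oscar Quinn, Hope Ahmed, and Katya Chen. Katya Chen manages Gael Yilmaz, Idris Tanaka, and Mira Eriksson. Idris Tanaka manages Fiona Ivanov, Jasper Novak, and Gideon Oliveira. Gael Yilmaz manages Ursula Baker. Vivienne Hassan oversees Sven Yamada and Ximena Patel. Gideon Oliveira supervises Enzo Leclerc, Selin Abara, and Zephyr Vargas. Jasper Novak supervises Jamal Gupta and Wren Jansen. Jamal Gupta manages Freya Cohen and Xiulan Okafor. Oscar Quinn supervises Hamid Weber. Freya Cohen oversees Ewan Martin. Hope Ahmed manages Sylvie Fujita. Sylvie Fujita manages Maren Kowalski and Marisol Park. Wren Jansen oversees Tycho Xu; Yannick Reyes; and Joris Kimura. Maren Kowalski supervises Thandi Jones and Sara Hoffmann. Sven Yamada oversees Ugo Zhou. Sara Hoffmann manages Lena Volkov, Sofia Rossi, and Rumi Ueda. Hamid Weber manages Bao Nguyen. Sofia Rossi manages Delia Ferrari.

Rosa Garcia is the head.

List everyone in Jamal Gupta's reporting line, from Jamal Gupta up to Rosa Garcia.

Jamal Gupta -> Jasper Novak -> Idris Tanaka -> Katya Chen -> Kofi Lopez -> Rosa Garcia

Jamal Gupta reports to Jasper Novak. Jasper Novak reports to Idris Tanaka. Idris Tanaka reports to Katya Chen. Katya Chen reports to Kofi Lopez. Kofi Lopez reports to Rosa Garcia. Rosa Garcia is at the top.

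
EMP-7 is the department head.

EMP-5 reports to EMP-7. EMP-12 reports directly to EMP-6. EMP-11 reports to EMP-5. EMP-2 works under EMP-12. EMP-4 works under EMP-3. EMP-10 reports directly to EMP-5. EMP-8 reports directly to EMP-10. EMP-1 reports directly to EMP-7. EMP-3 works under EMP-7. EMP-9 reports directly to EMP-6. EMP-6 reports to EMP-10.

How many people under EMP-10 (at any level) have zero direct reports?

The people in EMP-10's organization with no one reporting to them are EMP-9, EMP-2, EMP-8. That is 3.

3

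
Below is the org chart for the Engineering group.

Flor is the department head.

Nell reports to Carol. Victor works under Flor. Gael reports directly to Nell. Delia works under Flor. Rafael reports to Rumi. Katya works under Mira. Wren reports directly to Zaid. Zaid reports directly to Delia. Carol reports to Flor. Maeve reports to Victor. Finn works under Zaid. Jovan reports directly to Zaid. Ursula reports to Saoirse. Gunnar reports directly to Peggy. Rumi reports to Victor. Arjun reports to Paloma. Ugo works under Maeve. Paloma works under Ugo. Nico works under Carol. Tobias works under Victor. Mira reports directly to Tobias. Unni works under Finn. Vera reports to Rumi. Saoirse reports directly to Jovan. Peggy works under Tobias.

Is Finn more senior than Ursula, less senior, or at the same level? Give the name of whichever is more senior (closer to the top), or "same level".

Finn is 3 levels below Flor; Ursula is 5. Finn is higher.

Finn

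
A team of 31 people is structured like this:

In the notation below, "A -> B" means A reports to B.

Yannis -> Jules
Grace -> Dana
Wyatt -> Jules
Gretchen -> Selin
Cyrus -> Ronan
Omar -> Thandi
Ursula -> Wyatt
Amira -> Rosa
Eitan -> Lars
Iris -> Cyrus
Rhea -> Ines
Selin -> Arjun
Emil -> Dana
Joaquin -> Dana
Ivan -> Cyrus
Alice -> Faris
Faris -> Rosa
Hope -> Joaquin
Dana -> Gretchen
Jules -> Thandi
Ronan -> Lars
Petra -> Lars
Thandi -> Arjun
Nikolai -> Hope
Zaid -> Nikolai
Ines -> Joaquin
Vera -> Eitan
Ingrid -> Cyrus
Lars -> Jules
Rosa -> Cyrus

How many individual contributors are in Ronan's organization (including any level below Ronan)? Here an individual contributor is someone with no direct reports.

5

The people in Ronan's organization with no one reporting to them are Ingrid, Ivan, Iris, Amira, Alice. That is 5.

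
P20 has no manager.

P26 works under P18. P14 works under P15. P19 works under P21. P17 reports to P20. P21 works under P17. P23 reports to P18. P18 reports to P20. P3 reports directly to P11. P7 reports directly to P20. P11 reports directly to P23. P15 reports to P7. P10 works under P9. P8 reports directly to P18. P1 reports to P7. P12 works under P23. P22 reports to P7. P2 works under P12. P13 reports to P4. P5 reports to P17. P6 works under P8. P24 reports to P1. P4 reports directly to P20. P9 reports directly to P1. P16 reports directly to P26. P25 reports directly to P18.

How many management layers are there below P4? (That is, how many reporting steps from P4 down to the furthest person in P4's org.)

The longest chain under P4 runs P4 → P13, which is 1 level below P4.

1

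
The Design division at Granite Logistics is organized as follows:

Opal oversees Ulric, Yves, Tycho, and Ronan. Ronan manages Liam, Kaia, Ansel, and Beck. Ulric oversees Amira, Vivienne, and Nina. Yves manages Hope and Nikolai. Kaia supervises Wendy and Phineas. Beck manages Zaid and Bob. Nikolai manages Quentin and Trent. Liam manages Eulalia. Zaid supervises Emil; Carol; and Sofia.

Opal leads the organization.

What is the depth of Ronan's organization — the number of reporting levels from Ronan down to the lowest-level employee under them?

The longest chain under Ronan runs Ronan → Beck → Zaid → Sofia, which is 3 levels below Ronan.

3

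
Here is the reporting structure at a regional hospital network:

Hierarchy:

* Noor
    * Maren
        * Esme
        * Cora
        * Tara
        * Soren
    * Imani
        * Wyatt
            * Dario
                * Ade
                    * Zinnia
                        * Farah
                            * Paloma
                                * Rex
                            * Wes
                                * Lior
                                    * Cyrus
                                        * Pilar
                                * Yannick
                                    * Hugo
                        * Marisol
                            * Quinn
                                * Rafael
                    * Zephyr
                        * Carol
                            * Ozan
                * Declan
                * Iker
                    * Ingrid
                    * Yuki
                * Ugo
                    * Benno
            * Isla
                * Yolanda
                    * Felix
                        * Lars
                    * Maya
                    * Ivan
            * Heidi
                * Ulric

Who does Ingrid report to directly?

Iker

Ingrid reports directly to Iker.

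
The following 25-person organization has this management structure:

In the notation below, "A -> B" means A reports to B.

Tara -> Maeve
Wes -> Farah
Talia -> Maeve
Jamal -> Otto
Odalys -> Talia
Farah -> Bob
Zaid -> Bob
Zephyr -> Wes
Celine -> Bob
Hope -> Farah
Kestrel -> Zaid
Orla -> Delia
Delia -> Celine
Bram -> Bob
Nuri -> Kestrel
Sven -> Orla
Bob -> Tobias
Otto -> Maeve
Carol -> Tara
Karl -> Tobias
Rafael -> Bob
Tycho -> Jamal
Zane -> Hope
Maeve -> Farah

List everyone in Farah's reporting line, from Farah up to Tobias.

Farah -> Bob -> Tobias

Farah reports to Bob. Bob reports to Tobias. Tobias is at the top.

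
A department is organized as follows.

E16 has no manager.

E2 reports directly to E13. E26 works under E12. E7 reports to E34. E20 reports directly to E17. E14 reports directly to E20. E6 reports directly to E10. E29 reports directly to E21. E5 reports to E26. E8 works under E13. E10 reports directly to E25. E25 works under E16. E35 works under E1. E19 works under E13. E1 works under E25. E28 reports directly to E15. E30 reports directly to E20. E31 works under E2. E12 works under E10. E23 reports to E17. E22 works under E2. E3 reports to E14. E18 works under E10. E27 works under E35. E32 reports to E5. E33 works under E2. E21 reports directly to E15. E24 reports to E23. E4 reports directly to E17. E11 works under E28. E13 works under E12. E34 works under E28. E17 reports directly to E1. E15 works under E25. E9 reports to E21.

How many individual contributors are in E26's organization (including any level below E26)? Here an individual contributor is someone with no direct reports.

1

The only person in E26's organization with no one reporting to them is E32. That is 1.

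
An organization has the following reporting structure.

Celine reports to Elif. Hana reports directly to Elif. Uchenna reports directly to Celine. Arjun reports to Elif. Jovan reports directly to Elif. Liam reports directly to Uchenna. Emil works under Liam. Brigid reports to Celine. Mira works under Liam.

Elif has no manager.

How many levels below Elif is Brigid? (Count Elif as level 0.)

2

Chain from Brigid up to Elif: Brigid → Celine → Elif. That is 2 steps up, so Brigid is 2 levels below Elif.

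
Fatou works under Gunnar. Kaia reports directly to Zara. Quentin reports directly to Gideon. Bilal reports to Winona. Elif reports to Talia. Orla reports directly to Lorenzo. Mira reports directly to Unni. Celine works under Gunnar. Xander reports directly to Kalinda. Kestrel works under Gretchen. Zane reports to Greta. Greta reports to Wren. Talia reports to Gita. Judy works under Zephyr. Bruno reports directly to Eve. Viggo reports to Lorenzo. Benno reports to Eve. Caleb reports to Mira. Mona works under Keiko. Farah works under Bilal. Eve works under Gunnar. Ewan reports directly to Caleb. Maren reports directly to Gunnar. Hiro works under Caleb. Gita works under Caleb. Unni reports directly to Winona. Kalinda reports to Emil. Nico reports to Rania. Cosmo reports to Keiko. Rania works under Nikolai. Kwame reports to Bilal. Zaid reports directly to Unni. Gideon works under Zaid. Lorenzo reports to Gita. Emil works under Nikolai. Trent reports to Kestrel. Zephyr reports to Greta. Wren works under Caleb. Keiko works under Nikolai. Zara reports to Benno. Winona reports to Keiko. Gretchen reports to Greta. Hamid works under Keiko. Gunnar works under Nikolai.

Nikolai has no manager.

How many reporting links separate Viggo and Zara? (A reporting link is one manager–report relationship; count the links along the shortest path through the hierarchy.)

12

Viggo is 8 levels below Nikolai, and Zara is 4 levels below Nikolai (their lowest common manager). The shortest path runs up from Viggo to Nikolai and back down to Zara: 8 + 4 = 12 links.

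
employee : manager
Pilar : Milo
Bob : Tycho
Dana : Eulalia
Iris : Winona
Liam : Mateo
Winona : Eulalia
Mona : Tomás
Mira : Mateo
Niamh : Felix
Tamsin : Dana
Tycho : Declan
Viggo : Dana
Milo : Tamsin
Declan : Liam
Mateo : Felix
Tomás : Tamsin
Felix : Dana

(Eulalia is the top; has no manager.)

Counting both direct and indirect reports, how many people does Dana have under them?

14

Dana directly manages Felix, Tamsin, Viggo. Under Felix: Niamh, Mateo, Mira, Liam, Declan, Tycho, Bob (7). Under Tamsin: Tomás, Mona, Milo, Pilar (4). Viggo has no reports. So Dana's organization is 3 direct reports plus everyone under them: 8 + 5 + 1 = 14.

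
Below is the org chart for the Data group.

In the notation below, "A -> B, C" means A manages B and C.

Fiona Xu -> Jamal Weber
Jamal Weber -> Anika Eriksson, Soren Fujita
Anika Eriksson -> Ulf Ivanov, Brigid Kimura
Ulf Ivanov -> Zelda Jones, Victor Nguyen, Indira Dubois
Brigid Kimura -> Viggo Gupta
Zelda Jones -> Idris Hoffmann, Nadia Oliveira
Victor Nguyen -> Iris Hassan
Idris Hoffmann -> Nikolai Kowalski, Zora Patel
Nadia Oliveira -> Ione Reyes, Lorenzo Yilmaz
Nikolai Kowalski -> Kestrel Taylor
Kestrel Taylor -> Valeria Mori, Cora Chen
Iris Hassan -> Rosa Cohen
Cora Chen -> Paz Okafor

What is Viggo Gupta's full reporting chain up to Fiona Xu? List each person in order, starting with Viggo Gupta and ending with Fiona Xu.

Viggo Gupta reports to Brigid Kimura. Brigid Kimura reports to Anika Eriksson. Anika Eriksson reports to Jamal Weber. Jamal Weber reports to Fiona Xu. Fiona Xu is at the top.

Viggo Gupta -> Brigid Kimura -> Anika Eriksson -> Jamal Weber -> Fiona Xu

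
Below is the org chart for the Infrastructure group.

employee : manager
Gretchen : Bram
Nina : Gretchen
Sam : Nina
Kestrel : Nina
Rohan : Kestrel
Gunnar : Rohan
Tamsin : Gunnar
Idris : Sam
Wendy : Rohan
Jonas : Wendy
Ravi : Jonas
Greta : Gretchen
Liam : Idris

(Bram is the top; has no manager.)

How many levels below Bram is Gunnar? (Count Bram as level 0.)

Chain from Gunnar up to Bram: Gunnar → Rohan → Kestrel → Nina → Gretchen → Bram. That is 5 steps up, so Gunnar is 5 levels below Bram.

5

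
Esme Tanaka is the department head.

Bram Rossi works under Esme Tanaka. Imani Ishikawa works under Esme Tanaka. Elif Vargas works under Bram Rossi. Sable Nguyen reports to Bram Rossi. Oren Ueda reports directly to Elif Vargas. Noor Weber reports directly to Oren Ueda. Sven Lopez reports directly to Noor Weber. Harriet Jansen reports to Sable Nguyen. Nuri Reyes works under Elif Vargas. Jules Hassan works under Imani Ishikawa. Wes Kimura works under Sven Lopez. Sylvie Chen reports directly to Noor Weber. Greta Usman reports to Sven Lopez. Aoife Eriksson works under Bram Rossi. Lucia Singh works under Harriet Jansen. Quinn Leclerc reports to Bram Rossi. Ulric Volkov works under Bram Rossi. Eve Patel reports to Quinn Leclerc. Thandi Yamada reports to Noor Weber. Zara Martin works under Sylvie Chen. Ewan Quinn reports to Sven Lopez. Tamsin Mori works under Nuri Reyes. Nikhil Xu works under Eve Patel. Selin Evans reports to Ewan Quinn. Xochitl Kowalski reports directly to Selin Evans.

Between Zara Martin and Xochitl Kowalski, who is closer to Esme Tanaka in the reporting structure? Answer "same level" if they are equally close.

Zara Martin is 6 levels below Esme Tanaka; Xochitl Kowalski is 8. Zara Martin is higher.

Zara Martin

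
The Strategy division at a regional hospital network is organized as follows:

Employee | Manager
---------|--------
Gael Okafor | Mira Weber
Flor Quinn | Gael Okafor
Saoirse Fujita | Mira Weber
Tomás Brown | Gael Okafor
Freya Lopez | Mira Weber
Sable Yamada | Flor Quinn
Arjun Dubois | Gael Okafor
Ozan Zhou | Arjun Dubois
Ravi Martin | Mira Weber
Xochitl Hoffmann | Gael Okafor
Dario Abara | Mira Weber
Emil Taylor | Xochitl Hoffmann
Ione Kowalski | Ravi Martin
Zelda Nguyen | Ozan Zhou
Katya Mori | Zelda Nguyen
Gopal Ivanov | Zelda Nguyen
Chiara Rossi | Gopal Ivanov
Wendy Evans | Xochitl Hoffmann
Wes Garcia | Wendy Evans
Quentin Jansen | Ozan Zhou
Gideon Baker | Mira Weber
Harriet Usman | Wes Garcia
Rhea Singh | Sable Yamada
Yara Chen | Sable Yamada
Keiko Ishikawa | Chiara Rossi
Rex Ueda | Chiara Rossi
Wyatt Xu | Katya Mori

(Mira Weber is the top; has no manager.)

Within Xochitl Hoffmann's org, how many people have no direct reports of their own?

The people in Xochitl Hoffmann's organization with no one reporting to them are Harriet Usman, Emil Taylor. That is 2.

2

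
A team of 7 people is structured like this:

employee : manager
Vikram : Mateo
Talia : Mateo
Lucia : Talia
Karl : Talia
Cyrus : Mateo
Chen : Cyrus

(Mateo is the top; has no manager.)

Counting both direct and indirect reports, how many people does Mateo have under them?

Mateo directly manages Vikram, Talia, Cyrus. Vikram has no reports. Under Talia: Karl, Lucia (2). Under Cyrus: Chen (1). So Mateo's organization is 3 direct reports plus everyone under them: 1 + 3 + 2 = 6.

6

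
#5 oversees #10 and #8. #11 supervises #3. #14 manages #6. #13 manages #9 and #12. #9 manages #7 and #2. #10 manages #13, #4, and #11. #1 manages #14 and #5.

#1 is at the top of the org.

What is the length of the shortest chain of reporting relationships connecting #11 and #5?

2

#11 is in #5's organization: the chain from #11 up to #5 is #11 → #10 → #5, which is 2 links.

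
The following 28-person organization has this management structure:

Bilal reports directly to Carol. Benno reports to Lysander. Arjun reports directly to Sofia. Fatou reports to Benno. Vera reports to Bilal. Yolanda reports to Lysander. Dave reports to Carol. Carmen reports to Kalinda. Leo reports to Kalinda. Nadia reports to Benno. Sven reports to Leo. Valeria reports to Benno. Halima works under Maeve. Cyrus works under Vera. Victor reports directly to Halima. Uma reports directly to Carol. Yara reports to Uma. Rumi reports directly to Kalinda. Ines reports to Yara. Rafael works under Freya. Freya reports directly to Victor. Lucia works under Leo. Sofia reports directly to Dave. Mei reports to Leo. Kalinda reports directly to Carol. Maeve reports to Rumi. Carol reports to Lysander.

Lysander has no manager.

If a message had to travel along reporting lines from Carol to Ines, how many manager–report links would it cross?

Ines is in Carol's organization: the chain from Ines up to Carol is Ines → Yara → Uma → Carol, which is 3 links.

3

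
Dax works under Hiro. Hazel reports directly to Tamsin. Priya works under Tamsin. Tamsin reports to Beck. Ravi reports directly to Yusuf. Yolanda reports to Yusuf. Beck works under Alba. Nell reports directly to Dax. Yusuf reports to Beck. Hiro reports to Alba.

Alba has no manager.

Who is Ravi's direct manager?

Yusuf

Ravi reports directly to Yusuf.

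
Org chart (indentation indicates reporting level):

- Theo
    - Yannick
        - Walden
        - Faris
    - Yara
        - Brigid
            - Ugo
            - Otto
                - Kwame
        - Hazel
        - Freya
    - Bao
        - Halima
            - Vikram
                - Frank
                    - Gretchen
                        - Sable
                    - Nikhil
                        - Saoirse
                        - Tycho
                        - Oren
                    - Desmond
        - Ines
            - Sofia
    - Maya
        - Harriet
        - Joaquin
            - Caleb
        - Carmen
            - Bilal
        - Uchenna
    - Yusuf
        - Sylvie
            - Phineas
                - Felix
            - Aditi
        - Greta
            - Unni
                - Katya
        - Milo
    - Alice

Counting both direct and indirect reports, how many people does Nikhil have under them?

Nikhil directly manages Saoirse, Tycho, Oren. Saoirse has no reports. Tycho has no reports. Oren has no reports. So Nikhil's organization is 3 direct reports plus everyone under them: 1 + 1 + 1 = 3.

3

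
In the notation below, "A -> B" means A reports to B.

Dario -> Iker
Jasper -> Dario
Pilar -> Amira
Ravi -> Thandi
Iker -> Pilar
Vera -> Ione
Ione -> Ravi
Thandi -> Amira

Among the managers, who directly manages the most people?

Direct-report counts: Amira has 2; Pilar has 1; Iker has 1; Dario has 1; Thandi has 1; Ravi has 1; Ione has 1. The largest is 2, held by Amira.

Amira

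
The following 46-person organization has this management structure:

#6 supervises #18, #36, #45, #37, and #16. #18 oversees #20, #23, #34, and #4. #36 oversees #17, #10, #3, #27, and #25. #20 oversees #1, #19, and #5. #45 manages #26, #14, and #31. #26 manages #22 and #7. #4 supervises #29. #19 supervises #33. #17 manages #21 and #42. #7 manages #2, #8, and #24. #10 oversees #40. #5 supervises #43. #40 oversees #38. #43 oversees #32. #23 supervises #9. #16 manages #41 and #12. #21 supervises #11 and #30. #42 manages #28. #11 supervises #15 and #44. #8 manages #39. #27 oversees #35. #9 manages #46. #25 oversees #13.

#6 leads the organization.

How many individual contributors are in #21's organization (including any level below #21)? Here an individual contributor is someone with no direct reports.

The people in #21's organization with no one reporting to them are #30, #44, #15. That is 3.

3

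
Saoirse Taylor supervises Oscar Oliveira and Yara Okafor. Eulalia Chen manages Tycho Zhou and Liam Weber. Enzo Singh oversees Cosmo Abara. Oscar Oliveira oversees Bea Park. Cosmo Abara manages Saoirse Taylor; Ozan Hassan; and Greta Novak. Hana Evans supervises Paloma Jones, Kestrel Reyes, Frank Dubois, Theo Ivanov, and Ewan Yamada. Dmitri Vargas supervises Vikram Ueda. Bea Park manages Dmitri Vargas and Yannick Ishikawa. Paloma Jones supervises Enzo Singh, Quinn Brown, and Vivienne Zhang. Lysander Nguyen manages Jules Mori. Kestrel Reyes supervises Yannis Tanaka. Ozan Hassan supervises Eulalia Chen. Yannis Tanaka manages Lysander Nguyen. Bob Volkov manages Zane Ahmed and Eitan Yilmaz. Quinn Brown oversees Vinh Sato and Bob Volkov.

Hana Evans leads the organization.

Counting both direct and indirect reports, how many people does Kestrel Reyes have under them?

Kestrel Reyes directly manages Yannis Tanaka. Under Yannis Tanaka: Lysander Nguyen, Jules Mori (2). That's 3 in total.

3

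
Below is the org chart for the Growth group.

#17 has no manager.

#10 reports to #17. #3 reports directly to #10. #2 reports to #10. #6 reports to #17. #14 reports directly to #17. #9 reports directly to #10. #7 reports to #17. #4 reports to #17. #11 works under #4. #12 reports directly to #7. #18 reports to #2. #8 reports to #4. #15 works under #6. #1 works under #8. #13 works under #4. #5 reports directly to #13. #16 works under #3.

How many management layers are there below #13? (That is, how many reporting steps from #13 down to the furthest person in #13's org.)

The longest chain under #13 runs #13 → #5, which is 1 level below #13.

1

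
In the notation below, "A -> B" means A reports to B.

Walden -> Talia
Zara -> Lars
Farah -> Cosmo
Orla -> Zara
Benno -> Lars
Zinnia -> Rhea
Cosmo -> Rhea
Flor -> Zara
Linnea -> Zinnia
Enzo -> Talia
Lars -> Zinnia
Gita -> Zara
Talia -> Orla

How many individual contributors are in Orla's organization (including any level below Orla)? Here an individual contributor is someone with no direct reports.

2

The people in Orla's organization with no one reporting to them are Enzo, Walden. That is 2.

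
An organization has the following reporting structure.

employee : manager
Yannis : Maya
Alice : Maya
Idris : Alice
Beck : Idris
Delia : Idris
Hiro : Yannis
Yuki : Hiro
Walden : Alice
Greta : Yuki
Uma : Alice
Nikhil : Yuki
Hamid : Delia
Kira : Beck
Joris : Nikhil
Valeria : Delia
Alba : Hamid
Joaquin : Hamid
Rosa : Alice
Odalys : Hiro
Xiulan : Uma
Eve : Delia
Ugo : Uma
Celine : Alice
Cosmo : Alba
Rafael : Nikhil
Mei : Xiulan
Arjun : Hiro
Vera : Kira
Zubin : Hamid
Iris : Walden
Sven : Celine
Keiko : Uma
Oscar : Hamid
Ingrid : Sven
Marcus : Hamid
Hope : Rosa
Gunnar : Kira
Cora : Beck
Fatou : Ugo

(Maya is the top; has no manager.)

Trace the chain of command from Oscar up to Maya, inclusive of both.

Oscar -> Hamid -> Delia -> Idris -> Alice -> Maya

Oscar reports to Hamid. Hamid reports to Delia. Delia reports to Idris. Idris reports to Alice. Alice reports to Maya. Maya is at the top.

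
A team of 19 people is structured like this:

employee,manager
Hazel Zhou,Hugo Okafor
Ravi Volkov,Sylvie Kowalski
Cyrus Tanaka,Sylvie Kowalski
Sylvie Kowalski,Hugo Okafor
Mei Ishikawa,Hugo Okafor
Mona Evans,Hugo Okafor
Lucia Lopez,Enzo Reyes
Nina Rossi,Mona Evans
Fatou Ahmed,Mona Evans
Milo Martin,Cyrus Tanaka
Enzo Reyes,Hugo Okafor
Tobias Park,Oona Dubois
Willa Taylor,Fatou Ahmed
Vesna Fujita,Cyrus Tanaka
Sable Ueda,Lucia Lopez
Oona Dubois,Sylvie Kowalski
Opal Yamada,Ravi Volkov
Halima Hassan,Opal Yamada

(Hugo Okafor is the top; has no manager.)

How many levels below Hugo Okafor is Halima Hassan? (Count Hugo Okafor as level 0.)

4

Chain from Halima Hassan up to Hugo Okafor: Halima Hassan → Opal Yamada → Ravi Volkov → Sylvie Kowalski → Hugo Okafor. That is 4 steps up, so Halima Hassan is 4 levels below Hugo Okafor.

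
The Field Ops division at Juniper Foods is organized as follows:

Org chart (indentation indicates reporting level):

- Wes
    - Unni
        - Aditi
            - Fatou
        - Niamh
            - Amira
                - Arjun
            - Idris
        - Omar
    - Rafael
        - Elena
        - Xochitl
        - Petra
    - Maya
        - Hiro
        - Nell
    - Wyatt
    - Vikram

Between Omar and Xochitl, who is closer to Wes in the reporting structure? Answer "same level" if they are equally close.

Both Omar and Xochitl are 2 levels below Wes.

same level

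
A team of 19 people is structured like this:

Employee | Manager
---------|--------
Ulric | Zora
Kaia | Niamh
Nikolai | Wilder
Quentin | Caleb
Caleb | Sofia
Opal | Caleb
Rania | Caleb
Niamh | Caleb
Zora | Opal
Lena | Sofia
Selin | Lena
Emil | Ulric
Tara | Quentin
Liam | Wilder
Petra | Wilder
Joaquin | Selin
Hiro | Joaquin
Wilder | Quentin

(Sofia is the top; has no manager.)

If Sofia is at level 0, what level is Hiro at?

4

Chain from Hiro up to Sofia: Hiro → Joaquin → Selin → Lena → Sofia. That is 4 steps up, so Hiro is 4 levels below Sofia.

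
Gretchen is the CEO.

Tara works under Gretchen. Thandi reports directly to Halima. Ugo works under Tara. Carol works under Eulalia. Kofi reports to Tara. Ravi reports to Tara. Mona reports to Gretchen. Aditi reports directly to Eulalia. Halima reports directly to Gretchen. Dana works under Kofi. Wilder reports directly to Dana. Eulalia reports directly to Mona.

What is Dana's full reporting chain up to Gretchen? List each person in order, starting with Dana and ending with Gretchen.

Dana reports to Kofi. Kofi reports to Tara. Tara reports to Gretchen. Gretchen is at the top.

Dana -> Kofi -> Tara -> Gretchen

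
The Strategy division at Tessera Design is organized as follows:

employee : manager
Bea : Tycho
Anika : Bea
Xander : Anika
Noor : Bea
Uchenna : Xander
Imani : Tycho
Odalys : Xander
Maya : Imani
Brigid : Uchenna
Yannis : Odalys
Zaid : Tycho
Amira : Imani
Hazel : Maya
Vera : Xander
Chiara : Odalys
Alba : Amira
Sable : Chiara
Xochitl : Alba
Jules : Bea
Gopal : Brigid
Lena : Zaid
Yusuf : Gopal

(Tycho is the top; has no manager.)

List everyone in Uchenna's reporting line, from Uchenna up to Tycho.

Uchenna -> Xander -> Anika -> Bea -> Tycho

Uchenna reports to Xander. Xander reports to Anika. Anika reports to Bea. Bea reports to Tycho. Tycho is at the top.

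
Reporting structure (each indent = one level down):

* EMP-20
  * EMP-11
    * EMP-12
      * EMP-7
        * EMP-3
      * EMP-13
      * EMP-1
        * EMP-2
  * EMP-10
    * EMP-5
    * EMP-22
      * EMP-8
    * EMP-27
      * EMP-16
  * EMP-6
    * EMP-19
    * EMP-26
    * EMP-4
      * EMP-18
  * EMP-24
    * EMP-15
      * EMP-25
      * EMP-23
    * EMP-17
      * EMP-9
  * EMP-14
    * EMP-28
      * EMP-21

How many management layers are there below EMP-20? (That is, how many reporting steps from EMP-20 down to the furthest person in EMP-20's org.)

The longest chain under EMP-20 runs EMP-20 → EMP-11 → EMP-12 → EMP-1 → EMP-2, which is 4 levels below EMP-20.

4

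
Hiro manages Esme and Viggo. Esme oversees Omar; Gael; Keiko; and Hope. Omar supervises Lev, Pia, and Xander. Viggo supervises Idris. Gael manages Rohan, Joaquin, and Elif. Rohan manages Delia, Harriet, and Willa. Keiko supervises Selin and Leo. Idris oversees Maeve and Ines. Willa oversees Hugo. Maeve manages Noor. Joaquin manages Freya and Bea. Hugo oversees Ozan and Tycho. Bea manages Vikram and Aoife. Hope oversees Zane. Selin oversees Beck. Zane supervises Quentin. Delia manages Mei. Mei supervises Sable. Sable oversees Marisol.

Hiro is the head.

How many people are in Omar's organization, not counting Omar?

Omar directly manages Pia, Lev, Xander. Pia has no reports. Lev has no reports. Xander has no reports. So Omar's organization is 3 direct reports plus everyone under them: 1 + 1 + 1 = 3.

3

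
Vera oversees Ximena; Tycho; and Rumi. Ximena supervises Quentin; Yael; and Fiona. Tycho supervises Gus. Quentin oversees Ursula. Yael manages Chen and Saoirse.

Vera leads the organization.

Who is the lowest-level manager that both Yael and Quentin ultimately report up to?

Yael's chain of managers is Ximena, Vera. Quentin's chain of managers is Ximena, Vera. The first manager that appears in both chains is Ximena.

Ximena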